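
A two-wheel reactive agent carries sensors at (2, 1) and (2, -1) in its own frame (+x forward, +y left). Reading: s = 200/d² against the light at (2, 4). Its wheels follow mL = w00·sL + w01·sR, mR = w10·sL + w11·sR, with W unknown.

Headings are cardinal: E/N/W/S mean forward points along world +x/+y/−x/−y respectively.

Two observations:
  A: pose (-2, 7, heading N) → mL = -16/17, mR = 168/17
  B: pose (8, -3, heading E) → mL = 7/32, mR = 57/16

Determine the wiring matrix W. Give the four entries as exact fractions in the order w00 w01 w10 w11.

obs A: pose=(-2,7,N) → sL=4, sR=100/17, mL=-16/17, mR=168/17
obs B: pose=(8,-3,E) → sL=2, sR=25/16, mL=7/32, mR=57/16
sensor matrix S = [[4, 100/17], [2, 25/16]]; det S = -375/68
solve [mL_A; mL_B] = S·[w00; w01] and [mR_A; mR_B] = S·[w10; w11]:
  w00 = 1/2, w01 = -1/2, w10 = 1, w11 = 1

1/2 -1/2 1 1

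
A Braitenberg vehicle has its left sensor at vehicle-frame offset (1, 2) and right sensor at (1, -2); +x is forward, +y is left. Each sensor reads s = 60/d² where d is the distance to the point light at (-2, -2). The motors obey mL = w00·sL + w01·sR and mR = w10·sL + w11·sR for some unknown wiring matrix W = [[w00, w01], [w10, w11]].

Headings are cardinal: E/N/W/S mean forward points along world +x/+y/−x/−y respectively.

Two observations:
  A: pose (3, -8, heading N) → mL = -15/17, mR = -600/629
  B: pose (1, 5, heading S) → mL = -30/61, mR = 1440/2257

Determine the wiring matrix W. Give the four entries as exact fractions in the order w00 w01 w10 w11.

-1/2 0 -1 1

obs A: pose=(3,-8,N) → sL=30/17, sR=30/37, mL=-15/17, mR=-600/629
obs B: pose=(1,5,S) → sL=60/61, sR=60/37, mL=-30/61, mR=1440/2257
sensor matrix S = [[30/17, 30/37], [60/61, 60/37]]; det S = 79200/38369
solve [mL_A; mL_B] = S·[w00; w01] and [mR_A; mR_B] = S·[w10; w11]:
  w00 = -1/2, w01 = 0, w10 = -1, w11 = 1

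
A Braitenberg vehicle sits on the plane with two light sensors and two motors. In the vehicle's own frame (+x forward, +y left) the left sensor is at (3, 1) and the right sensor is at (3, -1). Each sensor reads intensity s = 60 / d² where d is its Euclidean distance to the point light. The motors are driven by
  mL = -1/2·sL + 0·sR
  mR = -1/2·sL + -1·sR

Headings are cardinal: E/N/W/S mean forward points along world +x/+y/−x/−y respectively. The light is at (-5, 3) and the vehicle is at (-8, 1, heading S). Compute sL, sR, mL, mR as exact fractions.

left sensor world pos  = (-7, -2); dL² = 29
right sensor world pos = (-9, -2); dR² = 41
sL = 60/29 = 60/29
sR = 60/41 = 60/41
mL = -1/2·sL + 0·sR = -30/29
mR = -1/2·sL + -1·sR = -2970/1189

60/29 60/41 -30/29 -2970/1189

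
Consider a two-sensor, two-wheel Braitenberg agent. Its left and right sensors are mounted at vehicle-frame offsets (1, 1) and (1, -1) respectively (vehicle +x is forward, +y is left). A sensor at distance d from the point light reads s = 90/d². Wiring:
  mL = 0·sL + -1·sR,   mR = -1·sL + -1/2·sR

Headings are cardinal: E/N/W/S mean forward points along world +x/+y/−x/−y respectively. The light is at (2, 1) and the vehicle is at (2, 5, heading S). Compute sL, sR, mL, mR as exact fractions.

left sensor world pos  = (3, 4); dL² = 10
right sensor world pos = (1, 4); dR² = 10
sL = 90/10 = 9
sR = 90/10 = 9
mL = 0·sL + -1·sR = -9
mR = -1·sL + -1/2·sR = -27/2

9 9 -9 -27/2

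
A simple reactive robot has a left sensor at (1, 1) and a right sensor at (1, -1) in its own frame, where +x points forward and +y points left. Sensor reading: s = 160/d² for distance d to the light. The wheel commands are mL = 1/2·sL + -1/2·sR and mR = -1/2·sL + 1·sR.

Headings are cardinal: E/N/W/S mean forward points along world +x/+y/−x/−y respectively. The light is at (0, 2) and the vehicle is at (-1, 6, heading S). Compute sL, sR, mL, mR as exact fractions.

160/9 160/13 320/117 400/117

left sensor world pos  = (0, 5); dL² = 9
right sensor world pos = (-2, 5); dR² = 13
sL = 160/9 = 160/9
sR = 160/13 = 160/13
mL = 1/2·sL + -1/2·sR = 320/117
mR = -1/2·sL + 1·sR = 400/117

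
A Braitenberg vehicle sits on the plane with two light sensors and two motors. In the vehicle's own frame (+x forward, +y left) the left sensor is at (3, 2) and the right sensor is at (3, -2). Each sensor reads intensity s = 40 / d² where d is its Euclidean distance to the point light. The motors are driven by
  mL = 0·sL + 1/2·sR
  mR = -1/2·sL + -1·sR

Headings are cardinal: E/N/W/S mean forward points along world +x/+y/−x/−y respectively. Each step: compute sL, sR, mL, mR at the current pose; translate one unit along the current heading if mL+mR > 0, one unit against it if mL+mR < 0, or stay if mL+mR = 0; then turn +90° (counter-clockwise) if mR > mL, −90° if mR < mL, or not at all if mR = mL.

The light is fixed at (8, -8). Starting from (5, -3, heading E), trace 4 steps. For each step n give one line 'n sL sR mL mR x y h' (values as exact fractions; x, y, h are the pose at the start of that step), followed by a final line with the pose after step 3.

n=0: pose=(5,-3,E); sL=40/49, sR=40/9; mL=20/9, mR=-2140/441; mL+mR=-1160/441 → advance -1; mR−mL=-1040/147 → turn -1·90°
n=1: pose=(4,-3,S); sL=5, sR=1; mL=1/2, mR=-7/2; mL+mR=-3 → advance -1; mR−mL=-4 → turn -1·90°
n=2: pose=(4,-2,W); sL=8/13, sR=40/113; mL=20/113, mR=-972/1469; mL+mR=-712/1469 → advance -1; mR−mL=-1232/1469 → turn -1·90°
n=3: pose=(5,-2,N); sL=20/53, sR=20/41; mL=10/41, mR=-1470/2173; mL+mR=-940/2173 → advance -1; mR−mL=-2000/2173 → turn -1·90°

0 40/49 40/9 20/9 -2140/441 5 -3 E
1 5 1 1/2 -7/2 4 -3 S
2 8/13 40/113 20/113 -972/1469 4 -2 W
3 20/53 20/41 10/41 -1470/2173 5 -2 N
final 5 -3 E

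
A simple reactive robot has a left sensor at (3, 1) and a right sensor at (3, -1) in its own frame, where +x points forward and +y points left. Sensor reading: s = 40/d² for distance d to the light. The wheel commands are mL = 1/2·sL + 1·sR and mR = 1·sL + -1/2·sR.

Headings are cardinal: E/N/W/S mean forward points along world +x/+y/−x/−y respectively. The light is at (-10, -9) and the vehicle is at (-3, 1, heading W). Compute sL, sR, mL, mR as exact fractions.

left sensor world pos  = (-6, 0); dL² = 97
right sensor world pos = (-6, 2); dR² = 137
sL = 40/97 = 40/97
sR = 40/137 = 40/137
mL = 1/2·sL + 1·sR = 6620/13289
mR = 1·sL + -1/2·sR = 3540/13289

40/97 40/137 6620/13289 3540/13289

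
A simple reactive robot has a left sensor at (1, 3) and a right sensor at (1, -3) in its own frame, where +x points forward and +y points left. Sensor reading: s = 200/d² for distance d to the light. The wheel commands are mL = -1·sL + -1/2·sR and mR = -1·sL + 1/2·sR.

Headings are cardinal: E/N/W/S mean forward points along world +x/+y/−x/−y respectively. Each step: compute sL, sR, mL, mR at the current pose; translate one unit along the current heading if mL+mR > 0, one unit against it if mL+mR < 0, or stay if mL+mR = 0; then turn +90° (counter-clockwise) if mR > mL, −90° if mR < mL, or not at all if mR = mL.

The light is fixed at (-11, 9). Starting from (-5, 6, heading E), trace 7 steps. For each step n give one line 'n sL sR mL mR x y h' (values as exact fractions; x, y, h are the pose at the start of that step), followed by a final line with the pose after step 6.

0 200/49 40/17 -4380/833 -2420/833 -5 6 E
1 25 50/17 -450/17 -400/17 -6 6 N
2 40/13 200/17 -1980/221 620/221 -6 5 W
3 100/53 100/17 -4350/901 950/901 -5 5 S
4 200/49 40/17 -4380/833 -2420/833 -5 6 E
5 25 50/17 -450/17 -400/17 -6 6 N
6 40/13 200/17 -1980/221 620/221 -6 5 W
final -5 5 S

n=0: pose=(-5,6,E); sL=200/49, sR=40/17; mL=-4380/833, mR=-2420/833; mL+mR=-400/49 → advance -1; mR−mL=40/17 → turn +1·90°
n=1: pose=(-6,6,N); sL=25, sR=50/17; mL=-450/17, mR=-400/17; mL+mR=-50 → advance -1; mR−mL=50/17 → turn +1·90°
n=2: pose=(-6,5,W); sL=40/13, sR=200/17; mL=-1980/221, mR=620/221; mL+mR=-80/13 → advance -1; mR−mL=200/17 → turn +1·90°
n=3: pose=(-5,5,S); sL=100/53, sR=100/17; mL=-4350/901, mR=950/901; mL+mR=-200/53 → advance -1; mR−mL=100/17 → turn +1·90°
n=4: pose=(-5,6,E); sL=200/49, sR=40/17; mL=-4380/833, mR=-2420/833; mL+mR=-400/49 → advance -1; mR−mL=40/17 → turn +1·90°
n=5: pose=(-6,6,N); sL=25, sR=50/17; mL=-450/17, mR=-400/17; mL+mR=-50 → advance -1; mR−mL=50/17 → turn +1·90°
n=6: pose=(-6,5,W); sL=40/13, sR=200/17; mL=-1980/221, mR=620/221; mL+mR=-80/13 → advance -1; mR−mL=200/17 → turn +1·90°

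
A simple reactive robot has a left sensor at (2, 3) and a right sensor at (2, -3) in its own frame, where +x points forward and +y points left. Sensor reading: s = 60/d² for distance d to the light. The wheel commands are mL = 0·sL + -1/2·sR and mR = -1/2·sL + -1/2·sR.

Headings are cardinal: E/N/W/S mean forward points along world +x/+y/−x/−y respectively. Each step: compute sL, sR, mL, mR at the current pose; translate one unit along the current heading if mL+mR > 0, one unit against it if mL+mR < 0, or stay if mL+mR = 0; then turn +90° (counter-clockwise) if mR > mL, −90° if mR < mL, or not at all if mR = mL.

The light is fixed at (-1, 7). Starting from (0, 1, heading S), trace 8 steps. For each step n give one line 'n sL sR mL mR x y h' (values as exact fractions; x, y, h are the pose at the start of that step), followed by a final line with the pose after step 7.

n=0: pose=(0,1,S); sL=3/4, sR=15/17; mL=-15/34, mR=-111/136; mL+mR=-171/136 → advance -1; mR−mL=-3/8 → turn -1·90°
n=1: pose=(0,2,W); sL=12/13, sR=12; mL=-6, mR=-84/13; mL+mR=-162/13 → advance -1; mR−mL=-6/13 → turn -1·90°
n=2: pose=(1,2,N); sL=6, sR=30/17; mL=-15/17, mR=-66/17; mL+mR=-81/17 → advance -1; mR−mL=-3 → turn -1·90°
n=3: pose=(1,1,E); sL=12/5, sR=60/97; mL=-30/97, mR=-732/485; mL+mR=-882/485 → advance -1; mR−mL=-6/5 → turn -1·90°
n=4: pose=(0,1,S); sL=3/4, sR=15/17; mL=-15/34, mR=-111/136; mL+mR=-171/136 → advance -1; mR−mL=-3/8 → turn -1·90°
n=5: pose=(0,2,W); sL=12/13, sR=12; mL=-6, mR=-84/13; mL+mR=-162/13 → advance -1; mR−mL=-6/13 → turn -1·90°
n=6: pose=(1,2,N); sL=6, sR=30/17; mL=-15/17, mR=-66/17; mL+mR=-81/17 → advance -1; mR−mL=-3 → turn -1·90°
n=7: pose=(1,1,E); sL=12/5, sR=60/97; mL=-30/97, mR=-732/485; mL+mR=-882/485 → advance -1; mR−mL=-6/5 → turn -1·90°

0 3/4 15/17 -15/34 -111/136 0 1 S
1 12/13 12 -6 -84/13 0 2 W
2 6 30/17 -15/17 -66/17 1 2 N
3 12/5 60/97 -30/97 -732/485 1 1 E
4 3/4 15/17 -15/34 -111/136 0 1 S
5 12/13 12 -6 -84/13 0 2 W
6 6 30/17 -15/17 -66/17 1 2 N
7 12/5 60/97 -30/97 -732/485 1 1 E
final 0 1 S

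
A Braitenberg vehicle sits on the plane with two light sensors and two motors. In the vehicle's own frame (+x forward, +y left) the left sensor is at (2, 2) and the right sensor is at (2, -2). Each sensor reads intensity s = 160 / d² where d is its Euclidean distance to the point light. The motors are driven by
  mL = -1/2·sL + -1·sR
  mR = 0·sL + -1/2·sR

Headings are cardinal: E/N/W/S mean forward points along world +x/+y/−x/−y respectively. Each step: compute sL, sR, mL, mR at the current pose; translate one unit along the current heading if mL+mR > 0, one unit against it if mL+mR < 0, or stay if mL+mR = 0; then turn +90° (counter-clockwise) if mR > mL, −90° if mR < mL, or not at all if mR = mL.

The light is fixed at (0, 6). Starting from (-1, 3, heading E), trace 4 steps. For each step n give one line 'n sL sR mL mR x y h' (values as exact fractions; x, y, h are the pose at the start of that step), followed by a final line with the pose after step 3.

n=0: pose=(-1,3,E); sL=80, sR=80/13; mL=-600/13, mR=-40/13; mL+mR=-640/13 → advance -1; mR−mL=560/13 → turn +1·90°
n=1: pose=(-2,3,N); sL=160/17, sR=160; mL=-2800/17, mR=-80; mL+mR=-4160/17 → advance -1; mR−mL=1440/17 → turn +1·90°
n=2: pose=(-2,2,W); sL=40/13, sR=8; mL=-124/13, mR=-4; mL+mR=-176/13 → advance -1; mR−mL=72/13 → turn +1·90°
n=3: pose=(-1,2,S); sL=160/37, sR=32/9; mL=-1904/333, mR=-16/9; mL+mR=-832/111 → advance -1; mR−mL=1312/333 → turn +1·90°

0 80 80/13 -600/13 -40/13 -1 3 E
1 160/17 160 -2800/17 -80 -2 3 N
2 40/13 8 -124/13 -4 -2 2 W
3 160/37 32/9 -1904/333 -16/9 -1 2 S
final -1 3 E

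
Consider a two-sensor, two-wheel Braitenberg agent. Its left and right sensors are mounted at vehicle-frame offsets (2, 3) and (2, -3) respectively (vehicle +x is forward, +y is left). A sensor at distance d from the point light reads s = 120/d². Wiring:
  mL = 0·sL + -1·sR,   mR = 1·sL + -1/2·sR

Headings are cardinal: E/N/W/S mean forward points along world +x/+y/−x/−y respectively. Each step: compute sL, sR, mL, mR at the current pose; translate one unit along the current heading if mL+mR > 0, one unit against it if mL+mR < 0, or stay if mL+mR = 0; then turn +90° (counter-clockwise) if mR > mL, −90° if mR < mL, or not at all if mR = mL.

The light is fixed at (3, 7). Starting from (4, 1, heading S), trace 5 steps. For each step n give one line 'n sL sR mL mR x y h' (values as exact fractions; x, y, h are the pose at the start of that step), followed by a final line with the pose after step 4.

0 3/2 30/17 -30/17 21/34 4 1 S
1 120/13 120/73 -120/73 7980/949 4 2 E
2 12 60/17 -60/17 174/17 5 2 N
3 120/49 120 -120 -2820/49 5 3 W
4 5/3 10/3 -10/3 0 6 3 S
final 6 4 E

n=0: pose=(4,1,S); sL=3/2, sR=30/17; mL=-30/17, mR=21/34; mL+mR=-39/34 → advance -1; mR−mL=81/34 → turn +1·90°
n=1: pose=(4,2,E); sL=120/13, sR=120/73; mL=-120/73, mR=7980/949; mL+mR=6420/949 → advance +1; mR−mL=9540/949 → turn +1·90°
n=2: pose=(5,2,N); sL=12, sR=60/17; mL=-60/17, mR=174/17; mL+mR=114/17 → advance +1; mR−mL=234/17 → turn +1·90°
n=3: pose=(5,3,W); sL=120/49, sR=120; mL=-120, mR=-2820/49; mL+mR=-8700/49 → advance -1; mR−mL=3060/49 → turn +1·90°
n=4: pose=(6,3,S); sL=5/3, sR=10/3; mL=-10/3, mR=0; mL+mR=-10/3 → advance -1; mR−mL=10/3 → turn +1·90°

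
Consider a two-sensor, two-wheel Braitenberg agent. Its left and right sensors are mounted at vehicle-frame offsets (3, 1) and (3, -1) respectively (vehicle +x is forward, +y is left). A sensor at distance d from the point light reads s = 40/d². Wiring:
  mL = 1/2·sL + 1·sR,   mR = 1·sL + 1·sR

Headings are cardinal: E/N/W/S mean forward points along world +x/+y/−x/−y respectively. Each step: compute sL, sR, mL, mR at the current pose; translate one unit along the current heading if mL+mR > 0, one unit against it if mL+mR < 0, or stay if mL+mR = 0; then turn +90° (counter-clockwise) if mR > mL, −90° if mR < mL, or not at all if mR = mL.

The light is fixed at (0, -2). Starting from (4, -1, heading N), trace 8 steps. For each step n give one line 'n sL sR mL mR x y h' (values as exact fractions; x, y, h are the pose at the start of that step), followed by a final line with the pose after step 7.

0 8/5 40/41 364/205 528/205 4 -1 N
1 20 4 14 24 4 0 W
2 40/17 8 156/17 176/17 3 0 S
3 1 10/9 29/18 19/9 3 -1 E
4 8/5 40/41 364/205 528/205 4 -1 N
5 20 4 14 24 4 0 W
6 40/17 8 156/17 176/17 3 0 S
7 1 10/9 29/18 19/9 3 -1 E
final 4 -1 N

n=0: pose=(4,-1,N); sL=8/5, sR=40/41; mL=364/205, mR=528/205; mL+mR=892/205 → advance +1; mR−mL=4/5 → turn +1·90°
n=1: pose=(4,0,W); sL=20, sR=4; mL=14, mR=24; mL+mR=38 → advance +1; mR−mL=10 → turn +1·90°
n=2: pose=(3,0,S); sL=40/17, sR=8; mL=156/17, mR=176/17; mL+mR=332/17 → advance +1; mR−mL=20/17 → turn +1·90°
n=3: pose=(3,-1,E); sL=1, sR=10/9; mL=29/18, mR=19/9; mL+mR=67/18 → advance +1; mR−mL=1/2 → turn +1·90°
n=4: pose=(4,-1,N); sL=8/5, sR=40/41; mL=364/205, mR=528/205; mL+mR=892/205 → advance +1; mR−mL=4/5 → turn +1·90°
n=5: pose=(4,0,W); sL=20, sR=4; mL=14, mR=24; mL+mR=38 → advance +1; mR−mL=10 → turn +1·90°
n=6: pose=(3,0,S); sL=40/17, sR=8; mL=156/17, mR=176/17; mL+mR=332/17 → advance +1; mR−mL=20/17 → turn +1·90°
n=7: pose=(3,-1,E); sL=1, sR=10/9; mL=29/18, mR=19/9; mL+mR=67/18 → advance +1; mR−mL=1/2 → turn +1·90°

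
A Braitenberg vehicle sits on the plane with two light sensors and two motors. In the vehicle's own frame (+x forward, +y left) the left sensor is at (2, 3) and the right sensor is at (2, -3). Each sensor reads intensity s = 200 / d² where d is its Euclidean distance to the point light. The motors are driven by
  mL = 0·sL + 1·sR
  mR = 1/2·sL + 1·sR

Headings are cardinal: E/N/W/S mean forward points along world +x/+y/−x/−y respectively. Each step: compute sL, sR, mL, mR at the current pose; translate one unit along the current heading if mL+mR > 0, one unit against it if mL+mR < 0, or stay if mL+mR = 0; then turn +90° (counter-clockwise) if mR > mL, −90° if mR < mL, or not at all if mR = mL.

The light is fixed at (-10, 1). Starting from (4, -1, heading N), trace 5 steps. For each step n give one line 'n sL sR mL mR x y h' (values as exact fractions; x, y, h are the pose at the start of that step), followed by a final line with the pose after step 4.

n=0: pose=(4,-1,N); sL=200/121, sR=200/289; mL=200/289, mR=53100/34969; mL+mR=77300/34969 → advance +1; mR−mL=100/121 → turn +1·90°
n=1: pose=(4,0,W); sL=5/4, sR=50/37; mL=50/37, mR=585/296; mL+mR=985/296 → advance +1; mR−mL=5/8 → turn +1·90°
n=2: pose=(3,0,S); sL=40/53, sR=200/109; mL=200/109, mR=12780/5777; mL+mR=23380/5777 → advance +1; mR−mL=20/53 → turn +1·90°
n=3: pose=(3,-1,E); sL=100/113, sR=4/5; mL=4/5, mR=702/565; mL+mR=1154/565 → advance +1; mR−mL=50/113 → turn +1·90°
n=4: pose=(4,-1,N); sL=200/121, sR=200/289; mL=200/289, mR=53100/34969; mL+mR=77300/34969 → advance +1; mR−mL=100/121 → turn +1·90°

0 200/121 200/289 200/289 53100/34969 4 -1 N
1 5/4 50/37 50/37 585/296 4 0 W
2 40/53 200/109 200/109 12780/5777 3 0 S
3 100/113 4/5 4/5 702/565 3 -1 E
4 200/121 200/289 200/289 53100/34969 4 -1 N
final 4 0 W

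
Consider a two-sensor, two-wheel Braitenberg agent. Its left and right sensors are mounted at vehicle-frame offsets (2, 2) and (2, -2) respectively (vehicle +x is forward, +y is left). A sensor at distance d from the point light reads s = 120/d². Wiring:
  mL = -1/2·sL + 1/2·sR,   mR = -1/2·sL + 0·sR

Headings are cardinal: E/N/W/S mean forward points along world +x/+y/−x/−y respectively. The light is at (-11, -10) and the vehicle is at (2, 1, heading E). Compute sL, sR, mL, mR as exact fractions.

60/197 20/51 440/10047 -30/197

left sensor world pos  = (4, 3); dL² = 394
right sensor world pos = (4, -1); dR² = 306
sL = 120/394 = 60/197
sR = 120/306 = 20/51
mL = -1/2·sL + 1/2·sR = 440/10047
mR = -1/2·sL + 0·sR = -30/197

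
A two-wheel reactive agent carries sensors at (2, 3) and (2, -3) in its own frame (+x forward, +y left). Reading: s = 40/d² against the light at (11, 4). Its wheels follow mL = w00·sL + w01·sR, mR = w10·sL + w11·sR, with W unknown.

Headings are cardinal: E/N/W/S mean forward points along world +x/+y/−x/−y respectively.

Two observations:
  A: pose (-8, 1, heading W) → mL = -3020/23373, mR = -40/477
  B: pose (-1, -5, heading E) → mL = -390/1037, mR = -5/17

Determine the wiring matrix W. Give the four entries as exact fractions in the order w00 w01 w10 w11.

obs A: pose=(-8,1,W) → sL=40/477, sR=40/441, mL=-3020/23373, mR=-40/477
obs B: pose=(-1,-5,E) → sL=5/17, sR=10/61, mL=-390/1037, mR=-5/17
sensor matrix S = [[40/477, 40/441], [5/17, 10/61]]; det S = -313400/24237801
solve [mL_A; mL_B] = S·[w00; w01] and [mR_A; mR_B] = S·[w10; w11]:
  w00 = -1, w01 = -1/2, w10 = -1, w11 = 0

-1 -1/2 -1 0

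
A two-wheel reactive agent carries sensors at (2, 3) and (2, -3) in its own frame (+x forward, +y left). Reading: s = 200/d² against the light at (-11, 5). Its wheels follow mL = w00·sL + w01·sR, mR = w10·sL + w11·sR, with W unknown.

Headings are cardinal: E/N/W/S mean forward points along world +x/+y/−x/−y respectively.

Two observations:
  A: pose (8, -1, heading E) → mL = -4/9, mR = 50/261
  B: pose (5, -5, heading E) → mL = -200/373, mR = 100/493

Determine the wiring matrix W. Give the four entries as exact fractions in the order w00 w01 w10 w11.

-1 0 0 1/2

obs A: pose=(8,-1,E) → sL=4/9, sR=100/261, mL=-4/9, mR=50/261
obs B: pose=(5,-5,E) → sL=200/373, sR=200/493, mL=-200/373, mR=100/493
sensor matrix S = [[4/9, 100/261], [200/373, 200/493]]; det S = -41600/1655001
solve [mL_A; mL_B] = S·[w00; w01] and [mR_A; mR_B] = S·[w10; w11]:
  w00 = -1, w01 = 0, w10 = 0, w11 = 1/2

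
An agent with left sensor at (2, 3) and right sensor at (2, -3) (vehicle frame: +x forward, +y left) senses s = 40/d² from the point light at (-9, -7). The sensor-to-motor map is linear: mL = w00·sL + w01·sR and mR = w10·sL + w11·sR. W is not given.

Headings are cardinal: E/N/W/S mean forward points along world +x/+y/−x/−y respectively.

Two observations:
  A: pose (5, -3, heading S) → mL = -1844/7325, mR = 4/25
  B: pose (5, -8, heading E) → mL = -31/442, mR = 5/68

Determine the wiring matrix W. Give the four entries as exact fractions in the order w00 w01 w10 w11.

obs A: pose=(5,-3,S) → sL=40/293, sR=8/25, mL=-1844/7325, mR=4/25
obs B: pose=(5,-8,E) → sL=2/13, sR=5/34, mL=-31/442, mR=5/68
sensor matrix S = [[40/293, 8/25], [2/13, 5/34]]; det S = -47196/1618825
solve [mL_A; mL_B] = S·[w00; w01] and [mR_A; mR_B] = S·[w10; w11]:
  w00 = 1/2, w01 = -1, w10 = 0, w11 = 1/2

1/2 -1 0 1/2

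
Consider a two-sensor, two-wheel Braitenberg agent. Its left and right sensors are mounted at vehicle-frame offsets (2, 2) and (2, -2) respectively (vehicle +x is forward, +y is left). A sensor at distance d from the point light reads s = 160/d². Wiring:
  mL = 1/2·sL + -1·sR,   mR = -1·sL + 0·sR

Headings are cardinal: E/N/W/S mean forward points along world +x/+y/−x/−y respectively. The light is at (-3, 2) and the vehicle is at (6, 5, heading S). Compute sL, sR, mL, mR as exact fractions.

80/61 16/5 -776/305 -80/61

left sensor world pos  = (8, 3); dL² = 122
right sensor world pos = (4, 3); dR² = 50
sL = 160/122 = 80/61
sR = 160/50 = 16/5
mL = 1/2·sL + -1·sR = -776/305
mR = -1·sL + 0·sR = -80/61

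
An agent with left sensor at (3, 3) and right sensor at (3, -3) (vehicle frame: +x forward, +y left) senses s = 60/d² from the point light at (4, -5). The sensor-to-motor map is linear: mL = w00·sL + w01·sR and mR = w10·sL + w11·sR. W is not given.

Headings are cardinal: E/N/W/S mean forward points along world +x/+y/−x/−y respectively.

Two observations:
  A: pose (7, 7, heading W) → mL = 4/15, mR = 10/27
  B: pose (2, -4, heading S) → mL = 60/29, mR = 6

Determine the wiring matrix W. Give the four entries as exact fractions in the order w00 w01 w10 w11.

0 1 1/2 0

obs A: pose=(7,7,W) → sL=20/27, sR=4/15, mL=4/15, mR=10/27
obs B: pose=(2,-4,S) → sL=12, sR=60/29, mL=60/29, mR=6
sensor matrix S = [[20/27, 4/15], [12, 60/29]]; det S = -2176/1305
solve [mL_A; mL_B] = S·[w00; w01] and [mR_A; mR_B] = S·[w10; w11]:
  w00 = 0, w01 = 1, w10 = 1/2, w11 = 0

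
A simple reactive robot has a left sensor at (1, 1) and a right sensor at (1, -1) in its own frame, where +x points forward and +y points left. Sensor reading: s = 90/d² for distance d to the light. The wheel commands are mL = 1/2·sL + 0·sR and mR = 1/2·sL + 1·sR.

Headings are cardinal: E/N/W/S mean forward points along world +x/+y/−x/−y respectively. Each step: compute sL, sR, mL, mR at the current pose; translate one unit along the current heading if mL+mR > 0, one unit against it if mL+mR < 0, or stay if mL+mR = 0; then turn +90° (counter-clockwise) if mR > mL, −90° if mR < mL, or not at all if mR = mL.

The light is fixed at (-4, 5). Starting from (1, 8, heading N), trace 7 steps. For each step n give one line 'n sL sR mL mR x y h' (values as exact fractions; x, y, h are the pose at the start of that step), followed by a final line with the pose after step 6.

n=0: pose=(1,8,N); sL=45/16, sR=45/26; mL=45/32, mR=1305/416; mL+mR=945/208 → advance +1; mR−mL=45/26 → turn +1·90°
n=1: pose=(1,9,W); sL=18/5, sR=90/41; mL=9/5, mR=819/205; mL+mR=1188/205 → advance +1; mR−mL=90/41 → turn +1·90°
n=2: pose=(0,9,S); sL=45/17, sR=5; mL=45/34, mR=215/34; mL+mR=130/17 → advance +1; mR−mL=5 → turn +1·90°
n=3: pose=(0,8,E); sL=90/41, sR=90/29; mL=45/41, mR=4995/1189; mL+mR=6300/1189 → advance +1; mR−mL=90/29 → turn +1·90°
n=4: pose=(1,8,N); sL=45/16, sR=45/26; mL=45/32, mR=1305/416; mL+mR=945/208 → advance +1; mR−mL=45/26 → turn +1·90°
n=5: pose=(1,9,W); sL=18/5, sR=90/41; mL=9/5, mR=819/205; mL+mR=1188/205 → advance +1; mR−mL=90/41 → turn +1·90°
n=6: pose=(0,9,S); sL=45/17, sR=5; mL=45/34, mR=215/34; mL+mR=130/17 → advance +1; mR−mL=5 → turn +1·90°

0 45/16 45/26 45/32 1305/416 1 8 N
1 18/5 90/41 9/5 819/205 1 9 W
2 45/17 5 45/34 215/34 0 9 S
3 90/41 90/29 45/41 4995/1189 0 8 E
4 45/16 45/26 45/32 1305/416 1 8 N
5 18/5 90/41 9/5 819/205 1 9 W
6 45/17 5 45/34 215/34 0 9 S
final 0 8 E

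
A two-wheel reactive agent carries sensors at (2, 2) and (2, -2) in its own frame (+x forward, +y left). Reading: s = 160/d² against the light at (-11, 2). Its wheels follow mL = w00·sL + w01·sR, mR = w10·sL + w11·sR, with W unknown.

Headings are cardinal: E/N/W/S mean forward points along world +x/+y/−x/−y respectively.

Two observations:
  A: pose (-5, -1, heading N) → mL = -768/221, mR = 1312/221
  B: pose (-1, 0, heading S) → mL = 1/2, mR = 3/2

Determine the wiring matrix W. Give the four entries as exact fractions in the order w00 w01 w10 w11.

-1/2 1/2 1/2 1/2

obs A: pose=(-5,-1,N) → sL=160/17, sR=32/13, mL=-768/221, mR=1312/221
obs B: pose=(-1,0,S) → sL=1, sR=2, mL=1/2, mR=3/2
sensor matrix S = [[160/17, 32/13], [1, 2]]; det S = 3616/221
solve [mL_A; mL_B] = S·[w00; w01] and [mR_A; mR_B] = S·[w10; w11]:
  w00 = -1/2, w01 = 1/2, w10 = 1/2, w11 = 1/2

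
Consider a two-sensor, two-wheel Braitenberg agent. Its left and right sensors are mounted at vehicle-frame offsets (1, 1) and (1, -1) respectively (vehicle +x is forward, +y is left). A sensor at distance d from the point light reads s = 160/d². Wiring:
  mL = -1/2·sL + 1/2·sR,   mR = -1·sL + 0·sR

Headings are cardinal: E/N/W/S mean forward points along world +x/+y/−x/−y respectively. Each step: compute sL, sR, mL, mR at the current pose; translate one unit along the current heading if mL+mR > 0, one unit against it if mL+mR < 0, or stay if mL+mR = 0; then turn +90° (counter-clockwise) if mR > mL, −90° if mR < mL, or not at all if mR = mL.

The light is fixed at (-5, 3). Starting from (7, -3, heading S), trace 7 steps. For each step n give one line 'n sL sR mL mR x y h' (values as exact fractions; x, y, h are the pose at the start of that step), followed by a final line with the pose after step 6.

0 80/109 16/17 192/1853 -80/109 7 -3 S
1 160/157 160/137 1600/21509 -160/157 7 -2 W
2 1 40/53 -13/106 -1 8 -2 N
3 160/221 32/49 -384/10829 -160/221 8 -3 E
4 80/109 16/17 192/1853 -80/109 7 -3 S
5 160/157 160/137 1600/21509 -160/157 7 -2 W
6 1 40/53 -13/106 -1 8 -2 N
final 8 -3 E

n=0: pose=(7,-3,S); sL=80/109, sR=16/17; mL=192/1853, mR=-80/109; mL+mR=-1168/1853 → advance -1; mR−mL=-1552/1853 → turn -1·90°
n=1: pose=(7,-2,W); sL=160/157, sR=160/137; mL=1600/21509, mR=-160/157; mL+mR=-20320/21509 → advance -1; mR−mL=-23520/21509 → turn -1·90°
n=2: pose=(8,-2,N); sL=1, sR=40/53; mL=-13/106, mR=-1; mL+mR=-119/106 → advance -1; mR−mL=-93/106 → turn -1·90°
n=3: pose=(8,-3,E); sL=160/221, sR=32/49; mL=-384/10829, mR=-160/221; mL+mR=-8224/10829 → advance -1; mR−mL=-7456/10829 → turn -1·90°
n=4: pose=(7,-3,S); sL=80/109, sR=16/17; mL=192/1853, mR=-80/109; mL+mR=-1168/1853 → advance -1; mR−mL=-1552/1853 → turn -1·90°
n=5: pose=(7,-2,W); sL=160/157, sR=160/137; mL=1600/21509, mR=-160/157; mL+mR=-20320/21509 → advance -1; mR−mL=-23520/21509 → turn -1·90°
n=6: pose=(8,-2,N); sL=1, sR=40/53; mL=-13/106, mR=-1; mL+mR=-119/106 → advance -1; mR−mL=-93/106 → turn -1·90°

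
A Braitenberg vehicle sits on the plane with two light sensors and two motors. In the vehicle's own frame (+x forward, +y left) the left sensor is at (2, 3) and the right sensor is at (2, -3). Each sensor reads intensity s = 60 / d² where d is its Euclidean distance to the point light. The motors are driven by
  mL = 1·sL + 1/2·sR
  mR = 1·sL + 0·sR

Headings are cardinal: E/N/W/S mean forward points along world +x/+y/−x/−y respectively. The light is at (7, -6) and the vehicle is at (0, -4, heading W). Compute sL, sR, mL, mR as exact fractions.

30/41 30/53 2205/2173 30/41

left sensor world pos  = (-2, -7); dL² = 82
right sensor world pos = (-2, -1); dR² = 106
sL = 60/82 = 30/41
sR = 60/106 = 30/53
mL = 1·sL + 1/2·sR = 2205/2173
mR = 1·sL + 0·sR = 30/41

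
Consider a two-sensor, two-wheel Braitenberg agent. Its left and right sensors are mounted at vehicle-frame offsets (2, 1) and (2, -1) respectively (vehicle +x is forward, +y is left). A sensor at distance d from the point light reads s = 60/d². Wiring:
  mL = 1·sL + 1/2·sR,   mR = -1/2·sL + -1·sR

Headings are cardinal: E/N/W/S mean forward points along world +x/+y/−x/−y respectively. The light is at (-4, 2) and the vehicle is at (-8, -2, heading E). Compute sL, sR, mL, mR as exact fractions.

left sensor world pos  = (-6, -1); dL² = 13
right sensor world pos = (-6, -3); dR² = 29
sL = 60/13 = 60/13
sR = 60/29 = 60/29
mL = 1·sL + 1/2·sR = 2130/377
mR = -1/2·sL + -1·sR = -1650/377

60/13 60/29 2130/377 -1650/377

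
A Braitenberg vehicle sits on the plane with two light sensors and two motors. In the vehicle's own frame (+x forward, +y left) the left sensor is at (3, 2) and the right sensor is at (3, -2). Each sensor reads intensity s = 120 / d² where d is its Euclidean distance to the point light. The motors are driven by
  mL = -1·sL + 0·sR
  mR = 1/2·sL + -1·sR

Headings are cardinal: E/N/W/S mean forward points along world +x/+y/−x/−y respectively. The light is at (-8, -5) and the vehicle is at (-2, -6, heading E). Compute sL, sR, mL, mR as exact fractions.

60/41 4/3 -60/41 -74/123

left sensor world pos  = (1, -4); dL² = 82
right sensor world pos = (1, -8); dR² = 90
sL = 120/82 = 60/41
sR = 120/90 = 4/3
mL = -1·sL + 0·sR = -60/41
mR = 1/2·sL + -1·sR = -74/123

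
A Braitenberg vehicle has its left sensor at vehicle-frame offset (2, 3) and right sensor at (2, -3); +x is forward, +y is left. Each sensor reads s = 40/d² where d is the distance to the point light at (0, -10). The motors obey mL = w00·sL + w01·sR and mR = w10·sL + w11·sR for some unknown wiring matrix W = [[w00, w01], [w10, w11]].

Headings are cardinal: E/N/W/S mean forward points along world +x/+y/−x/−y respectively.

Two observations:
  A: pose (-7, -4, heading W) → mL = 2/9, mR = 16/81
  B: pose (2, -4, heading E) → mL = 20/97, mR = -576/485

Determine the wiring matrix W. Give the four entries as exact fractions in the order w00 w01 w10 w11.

1/2 0 1 -1

obs A: pose=(-7,-4,W) → sL=4/9, sR=20/81, mL=2/9, mR=16/81
obs B: pose=(2,-4,E) → sL=40/97, sR=8/5, mL=20/97, mR=-576/485
sensor matrix S = [[4/9, 20/81], [40/97, 8/5]]; det S = 23936/39285
solve [mL_A; mL_B] = S·[w00; w01] and [mR_A; mR_B] = S·[w10; w11]:
  w00 = 1/2, w01 = 0, w10 = 1, w11 = -1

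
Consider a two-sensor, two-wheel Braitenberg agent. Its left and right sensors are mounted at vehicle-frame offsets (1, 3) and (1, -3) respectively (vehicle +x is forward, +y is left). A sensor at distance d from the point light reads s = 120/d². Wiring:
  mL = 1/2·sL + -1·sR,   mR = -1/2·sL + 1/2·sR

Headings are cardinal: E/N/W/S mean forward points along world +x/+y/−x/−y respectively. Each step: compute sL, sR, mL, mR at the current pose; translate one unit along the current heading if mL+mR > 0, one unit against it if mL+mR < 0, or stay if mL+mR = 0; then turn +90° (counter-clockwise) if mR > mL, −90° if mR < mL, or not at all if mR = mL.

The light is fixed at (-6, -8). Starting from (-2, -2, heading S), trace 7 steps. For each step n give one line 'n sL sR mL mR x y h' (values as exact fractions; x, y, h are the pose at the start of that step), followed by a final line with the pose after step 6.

0 60/37 60/13 -1830/481 720/481 -2 -2 S
1 24/25 120/41 -2508/1025 1008/1025 -2 -1 E
2 15/8 6/5 -21/80 -27/80 -3 -1 N
3 120/97 24/5 -2028/485 864/485 -3 -2 E
4 12/5 60/37 -78/185 -72/185 -4 -2 N
5 24 24/13 132/13 -144/13 -4 -3 W
6 10/3 5/3 0 -5/6 -3 -3 N
final -3 -4 E

n=0: pose=(-2,-2,S); sL=60/37, sR=60/13; mL=-1830/481, mR=720/481; mL+mR=-30/13 → advance -1; mR−mL=2550/481 → turn +1·90°
n=1: pose=(-2,-1,E); sL=24/25, sR=120/41; mL=-2508/1025, mR=1008/1025; mL+mR=-60/41 → advance -1; mR−mL=3516/1025 → turn +1·90°
n=2: pose=(-3,-1,N); sL=15/8, sR=6/5; mL=-21/80, mR=-27/80; mL+mR=-3/5 → advance -1; mR−mL=-3/40 → turn -1·90°
n=3: pose=(-3,-2,E); sL=120/97, sR=24/5; mL=-2028/485, mR=864/485; mL+mR=-12/5 → advance -1; mR−mL=2892/485 → turn +1·90°
n=4: pose=(-4,-2,N); sL=12/5, sR=60/37; mL=-78/185, mR=-72/185; mL+mR=-30/37 → advance -1; mR−mL=6/185 → turn +1·90°
n=5: pose=(-4,-3,W); sL=24, sR=24/13; mL=132/13, mR=-144/13; mL+mR=-12/13 → advance -1; mR−mL=-276/13 → turn -1·90°
n=6: pose=(-3,-3,N); sL=10/3, sR=5/3; mL=0, mR=-5/6; mL+mR=-5/6 → advance -1; mR−mL=-5/6 → turn -1·90°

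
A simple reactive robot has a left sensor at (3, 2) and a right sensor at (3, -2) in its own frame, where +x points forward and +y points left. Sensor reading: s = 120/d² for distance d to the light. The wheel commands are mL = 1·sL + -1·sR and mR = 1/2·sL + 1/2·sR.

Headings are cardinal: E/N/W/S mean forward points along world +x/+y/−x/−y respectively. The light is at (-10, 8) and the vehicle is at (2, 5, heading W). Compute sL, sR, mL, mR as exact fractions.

60/53 60/41 -720/2173 2820/2173

left sensor world pos  = (-1, 3); dL² = 106
right sensor world pos = (-1, 7); dR² = 82
sL = 120/106 = 60/53
sR = 120/82 = 60/41
mL = 1·sL + -1·sR = -720/2173
mR = 1/2·sL + 1/2·sR = 2820/2173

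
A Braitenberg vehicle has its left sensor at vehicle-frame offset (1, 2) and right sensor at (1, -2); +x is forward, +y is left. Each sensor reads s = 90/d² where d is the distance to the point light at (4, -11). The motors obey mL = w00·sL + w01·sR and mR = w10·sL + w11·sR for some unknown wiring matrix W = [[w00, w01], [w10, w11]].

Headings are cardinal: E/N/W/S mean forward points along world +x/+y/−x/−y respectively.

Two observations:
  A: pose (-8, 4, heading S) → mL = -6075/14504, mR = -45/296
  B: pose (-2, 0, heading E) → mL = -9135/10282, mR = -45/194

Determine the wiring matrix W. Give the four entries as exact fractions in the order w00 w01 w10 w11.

obs A: pose=(-8,4,S) → sL=45/148, sR=45/196, mL=-6075/14504, mR=-45/296
obs B: pose=(-2,0,E) → sL=45/97, sR=45/53, mL=-9135/10282, mR=-45/194
sensor matrix S = [[45/148, 45/196], [45/97, 45/53]]; det S = 1413450/9320633
solve [mL_A; mL_B] = S·[w00; w01] and [mR_A; mR_B] = S·[w10; w11]:
  w00 = -1, w01 = -1/2, w10 = -1/2, w11 = 0

-1 -1/2 -1/2 0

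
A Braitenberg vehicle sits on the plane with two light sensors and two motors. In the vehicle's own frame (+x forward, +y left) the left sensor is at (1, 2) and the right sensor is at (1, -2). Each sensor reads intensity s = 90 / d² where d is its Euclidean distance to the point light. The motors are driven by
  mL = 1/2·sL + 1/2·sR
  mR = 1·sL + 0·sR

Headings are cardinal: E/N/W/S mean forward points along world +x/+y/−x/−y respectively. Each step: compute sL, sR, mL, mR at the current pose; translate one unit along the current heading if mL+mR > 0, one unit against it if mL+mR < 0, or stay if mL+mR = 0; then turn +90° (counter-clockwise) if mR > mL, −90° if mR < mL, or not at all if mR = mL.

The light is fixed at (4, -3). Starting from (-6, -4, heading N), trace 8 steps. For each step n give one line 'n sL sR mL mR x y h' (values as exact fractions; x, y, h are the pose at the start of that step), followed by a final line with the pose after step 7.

n=0: pose=(-6,-4,N); sL=5/8, sR=45/32; mL=65/64, mR=5/8; mL+mR=105/64 → advance +1; mR−mL=-25/64 → turn -1·90°
n=1: pose=(-6,-3,E); sL=18/17, sR=18/17; mL=18/17, mR=18/17; mL+mR=36/17 → advance +1; mR−mL=0 → turn +0·90°
n=2: pose=(-5,-3,E); sL=45/34, sR=45/34; mL=45/34, mR=45/34; mL+mR=45/17 → advance +1; mR−mL=0 → turn +0·90°
n=3: pose=(-4,-3,E); sL=90/53, sR=90/53; mL=90/53, mR=90/53; mL+mR=180/53 → advance +1; mR−mL=0 → turn +0·90°
n=4: pose=(-3,-3,E); sL=9/4, sR=9/4; mL=9/4, mR=9/4; mL+mR=9/2 → advance +1; mR−mL=0 → turn +0·90°
n=5: pose=(-2,-3,E); sL=90/29, sR=90/29; mL=90/29, mR=90/29; mL+mR=180/29 → advance +1; mR−mL=0 → turn +0·90°
n=6: pose=(-1,-3,E); sL=9/2, sR=9/2; mL=9/2, mR=9/2; mL+mR=9 → advance +1; mR−mL=0 → turn +0·90°
n=7: pose=(0,-3,E); sL=90/13, sR=90/13; mL=90/13, mR=90/13; mL+mR=180/13 → advance +1; mR−mL=0 → turn +0·90°

0 5/8 45/32 65/64 5/8 -6 -4 N
1 18/17 18/17 18/17 18/17 -6 -3 E
2 45/34 45/34 45/34 45/34 -5 -3 E
3 90/53 90/53 90/53 90/53 -4 -3 E
4 9/4 9/4 9/4 9/4 -3 -3 E
5 90/29 90/29 90/29 90/29 -2 -3 E
6 9/2 9/2 9/2 9/2 -1 -3 E
7 90/13 90/13 90/13 90/13 0 -3 E
final 1 -3 E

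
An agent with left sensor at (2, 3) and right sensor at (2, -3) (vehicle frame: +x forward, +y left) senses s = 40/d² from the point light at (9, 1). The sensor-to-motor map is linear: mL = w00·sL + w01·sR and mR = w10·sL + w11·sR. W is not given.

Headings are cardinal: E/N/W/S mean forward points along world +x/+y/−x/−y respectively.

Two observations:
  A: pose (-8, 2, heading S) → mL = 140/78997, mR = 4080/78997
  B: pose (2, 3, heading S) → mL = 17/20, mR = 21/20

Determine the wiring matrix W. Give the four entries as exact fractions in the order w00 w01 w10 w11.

obs A: pose=(-8,2,S) → sL=40/197, sR=40/401, mL=140/78997, mR=4080/78997
obs B: pose=(2,3,S) → sL=5/2, sR=2/5, mL=17/20, mR=21/20
sensor matrix S = [[40/197, 40/401], [5/2, 2/5]]; det S = -13284/78997
solve [mL_A; mL_B] = S·[w00; w01] and [mR_A; mR_B] = S·[w10; w11]:
  w00 = 1/2, w01 = -1, w10 = 1/2, w11 = -1/2

1/2 -1 1/2 -1/2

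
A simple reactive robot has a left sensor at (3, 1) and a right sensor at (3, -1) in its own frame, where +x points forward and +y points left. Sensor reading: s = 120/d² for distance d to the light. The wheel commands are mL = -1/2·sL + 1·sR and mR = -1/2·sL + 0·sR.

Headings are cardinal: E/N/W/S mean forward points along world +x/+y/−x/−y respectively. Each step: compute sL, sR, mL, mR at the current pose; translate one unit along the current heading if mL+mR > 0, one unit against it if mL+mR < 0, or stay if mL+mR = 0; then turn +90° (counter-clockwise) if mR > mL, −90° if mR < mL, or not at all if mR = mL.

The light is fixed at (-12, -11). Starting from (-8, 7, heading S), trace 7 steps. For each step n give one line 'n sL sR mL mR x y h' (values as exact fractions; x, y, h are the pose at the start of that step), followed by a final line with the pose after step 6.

0 12/25 20/39 266/975 -6/25 -8 7 S
1 120/257 24/65 2268/16705 -60/257 -8 6 W
2 15/52 30/109 1485/11336 -15/104 -7 6 N
3 120/353 120/289 25020/102017 -60/353 -7 5 E
4 60/109 60/97 3630/10573 -30/109 -6 5 S
5 24/41 24/53 348/2173 -12/41 -6 4 W
6 1/3 30/97 83/582 -1/6 -5 4 N
final -5 3 E

n=0: pose=(-8,7,S); sL=12/25, sR=20/39; mL=266/975, mR=-6/25; mL+mR=32/975 → advance +1; mR−mL=-20/39 → turn -1·90°
n=1: pose=(-8,6,W); sL=120/257, sR=24/65; mL=2268/16705, mR=-60/257; mL+mR=-1632/16705 → advance -1; mR−mL=-24/65 → turn -1·90°
n=2: pose=(-7,6,N); sL=15/52, sR=30/109; mL=1485/11336, mR=-15/104; mL+mR=-75/5668 → advance -1; mR−mL=-30/109 → turn -1·90°
n=3: pose=(-7,5,E); sL=120/353, sR=120/289; mL=25020/102017, mR=-60/353; mL+mR=7680/102017 → advance +1; mR−mL=-120/289 → turn -1·90°
n=4: pose=(-6,5,S); sL=60/109, sR=60/97; mL=3630/10573, mR=-30/109; mL+mR=720/10573 → advance +1; mR−mL=-60/97 → turn -1·90°
n=5: pose=(-6,4,W); sL=24/41, sR=24/53; mL=348/2173, mR=-12/41; mL+mR=-288/2173 → advance -1; mR−mL=-24/53 → turn -1·90°
n=6: pose=(-5,4,N); sL=1/3, sR=30/97; mL=83/582, mR=-1/6; mL+mR=-7/291 → advance -1; mR−mL=-30/97 → turn -1·90°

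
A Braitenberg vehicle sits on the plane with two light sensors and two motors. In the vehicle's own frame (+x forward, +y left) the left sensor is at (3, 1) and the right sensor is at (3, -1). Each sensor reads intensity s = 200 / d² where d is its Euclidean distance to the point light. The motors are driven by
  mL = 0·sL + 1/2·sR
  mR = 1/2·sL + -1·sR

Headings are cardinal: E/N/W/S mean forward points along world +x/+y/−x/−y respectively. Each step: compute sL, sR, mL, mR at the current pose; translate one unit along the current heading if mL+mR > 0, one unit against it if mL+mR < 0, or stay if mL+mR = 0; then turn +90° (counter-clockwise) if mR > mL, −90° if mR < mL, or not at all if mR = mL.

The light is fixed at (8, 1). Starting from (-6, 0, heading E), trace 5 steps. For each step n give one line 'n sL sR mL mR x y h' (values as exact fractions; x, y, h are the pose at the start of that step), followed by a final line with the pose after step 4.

n=0: pose=(-6,0,E); sL=200/121, sR=8/5; mL=4/5, mR=-468/605; mL+mR=16/605 → advance +1; mR−mL=-952/605 → turn -1·90°
n=1: pose=(-5,0,S); sL=5/4, sR=50/53; mL=25/53, mR=-135/424; mL+mR=65/424 → advance +1; mR−mL=-335/424 → turn -1·90°
n=2: pose=(-5,-1,W); sL=40/53, sR=200/257; mL=100/257, mR=-5460/13621; mL+mR=-160/13621 → advance -1; mR−mL=-10760/13621 → turn -1·90°
n=3: pose=(-4,-1,N); sL=20/17, sR=100/61; mL=50/61, mR=-1090/1037; mL+mR=-240/1037 → advance -1; mR−mL=-1940/1037 → turn -1·90°
n=4: pose=(-4,-2,E); sL=40/17, sR=200/97; mL=100/97, mR=-1460/1649; mL+mR=240/1649 → advance +1; mR−mL=-3160/1649 → turn -1·90°

0 200/121 8/5 4/5 -468/605 -6 0 E
1 5/4 50/53 25/53 -135/424 -5 0 S
2 40/53 200/257 100/257 -5460/13621 -5 -1 W
3 20/17 100/61 50/61 -1090/1037 -4 -1 N
4 40/17 200/97 100/97 -1460/1649 -4 -2 E
final -3 -2 S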